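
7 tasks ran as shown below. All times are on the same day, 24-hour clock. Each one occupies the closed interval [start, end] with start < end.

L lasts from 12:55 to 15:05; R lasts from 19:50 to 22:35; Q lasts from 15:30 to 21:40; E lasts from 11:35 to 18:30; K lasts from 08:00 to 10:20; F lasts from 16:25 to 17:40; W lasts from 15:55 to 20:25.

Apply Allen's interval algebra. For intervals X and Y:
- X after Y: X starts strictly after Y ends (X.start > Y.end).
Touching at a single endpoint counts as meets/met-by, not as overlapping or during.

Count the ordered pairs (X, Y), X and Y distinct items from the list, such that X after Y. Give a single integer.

12

Checking all 42 ordered pairs for relation 'after'; matching pairs in alphabetical order:
(E, K): E after K ✓
(F, K): F after K ✓
(F, L): F after L ✓
(L, K): L after K ✓
(Q, K): Q after K ✓
(Q, L): Q after L ✓
(R, E): R after E ✓
(R, F): R after F ✓
(R, K): R after K ✓
(R, L): R after L ✓
(W, K): W after K ✓
(W, L): W after L ✓
Count: 12.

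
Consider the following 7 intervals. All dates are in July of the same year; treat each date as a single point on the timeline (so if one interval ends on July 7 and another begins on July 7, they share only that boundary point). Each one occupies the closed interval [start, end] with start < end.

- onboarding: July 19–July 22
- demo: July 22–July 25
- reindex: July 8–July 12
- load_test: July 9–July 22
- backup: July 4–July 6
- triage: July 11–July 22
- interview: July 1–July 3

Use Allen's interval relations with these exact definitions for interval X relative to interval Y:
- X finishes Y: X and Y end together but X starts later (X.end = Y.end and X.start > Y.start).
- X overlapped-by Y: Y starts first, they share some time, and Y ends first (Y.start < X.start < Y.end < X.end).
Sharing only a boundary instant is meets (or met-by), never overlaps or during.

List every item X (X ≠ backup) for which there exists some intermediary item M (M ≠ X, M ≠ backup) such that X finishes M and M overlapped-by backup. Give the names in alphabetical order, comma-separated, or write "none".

Target backup = [July 4, July 6].
Intermediaries M with M overlapped-by backup: none.
Union: none.

none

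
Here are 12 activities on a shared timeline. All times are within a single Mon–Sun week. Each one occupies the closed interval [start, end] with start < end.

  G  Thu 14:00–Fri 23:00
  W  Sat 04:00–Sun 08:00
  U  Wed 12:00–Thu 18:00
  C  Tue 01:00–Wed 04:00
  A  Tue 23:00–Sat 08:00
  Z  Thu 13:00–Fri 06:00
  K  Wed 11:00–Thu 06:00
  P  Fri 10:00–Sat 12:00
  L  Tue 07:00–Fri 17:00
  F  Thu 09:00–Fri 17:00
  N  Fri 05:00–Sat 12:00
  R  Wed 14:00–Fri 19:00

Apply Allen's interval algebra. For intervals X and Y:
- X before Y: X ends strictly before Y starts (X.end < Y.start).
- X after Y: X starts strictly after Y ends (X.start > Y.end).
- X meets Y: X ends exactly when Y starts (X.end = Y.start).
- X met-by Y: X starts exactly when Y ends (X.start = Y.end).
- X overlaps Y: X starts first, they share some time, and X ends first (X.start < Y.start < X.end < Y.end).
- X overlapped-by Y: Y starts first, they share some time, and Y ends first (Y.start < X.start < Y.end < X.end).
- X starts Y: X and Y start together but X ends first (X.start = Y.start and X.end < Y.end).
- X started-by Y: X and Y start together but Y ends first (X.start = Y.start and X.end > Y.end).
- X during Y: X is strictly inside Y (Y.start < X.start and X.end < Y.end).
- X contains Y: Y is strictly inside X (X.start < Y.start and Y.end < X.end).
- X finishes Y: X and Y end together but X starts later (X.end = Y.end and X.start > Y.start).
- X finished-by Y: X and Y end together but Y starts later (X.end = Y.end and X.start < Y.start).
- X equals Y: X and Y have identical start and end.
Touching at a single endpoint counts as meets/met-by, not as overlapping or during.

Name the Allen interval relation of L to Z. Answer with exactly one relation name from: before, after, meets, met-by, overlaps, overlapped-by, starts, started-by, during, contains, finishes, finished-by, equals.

L = [Tue 07:00, Fri 17:00]; Z = [Thu 13:00, Fri 06:00].
Compare endpoints: L.start < Z.start, L.start < Z.end, L.end > Z.start, L.end > Z.end.
That pattern is 'contains'.

contains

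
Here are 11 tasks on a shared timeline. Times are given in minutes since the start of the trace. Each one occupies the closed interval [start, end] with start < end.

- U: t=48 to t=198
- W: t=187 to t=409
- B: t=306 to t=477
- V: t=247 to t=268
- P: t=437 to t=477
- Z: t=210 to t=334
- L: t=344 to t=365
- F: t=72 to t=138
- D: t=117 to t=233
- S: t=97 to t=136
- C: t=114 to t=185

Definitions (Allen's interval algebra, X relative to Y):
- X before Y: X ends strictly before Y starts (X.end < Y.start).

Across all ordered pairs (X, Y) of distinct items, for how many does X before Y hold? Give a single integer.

34

Checking all 110 ordered pairs for relation 'before'; matching pairs in alphabetical order:
(C, B): C before B ✓
(C, L): C before L ✓
(C, P): C before P ✓
(C, V): C before V ✓
(C, W): C before W ✓
(C, Z): C before Z ✓
(D, B): D before B ✓
(D, L): D before L ✓
(D, P): D before P ✓
(D, V): D before V ✓
(F, B): F before B ✓
(F, L): F before L ✓
(F, P): F before P ✓
(F, V): F before V ✓
(F, W): F before W ✓
(F, Z): F before Z ✓
(L, P): L before P ✓
(S, B): S before B ✓
(S, L): S before L ✓
(S, P): S before P ✓
(S, V): S before V ✓
(S, W): S before W ✓
(S, Z): S before Z ✓
(U, B): U before B ✓
... plus 10 further pairs not listed.
Count: 34.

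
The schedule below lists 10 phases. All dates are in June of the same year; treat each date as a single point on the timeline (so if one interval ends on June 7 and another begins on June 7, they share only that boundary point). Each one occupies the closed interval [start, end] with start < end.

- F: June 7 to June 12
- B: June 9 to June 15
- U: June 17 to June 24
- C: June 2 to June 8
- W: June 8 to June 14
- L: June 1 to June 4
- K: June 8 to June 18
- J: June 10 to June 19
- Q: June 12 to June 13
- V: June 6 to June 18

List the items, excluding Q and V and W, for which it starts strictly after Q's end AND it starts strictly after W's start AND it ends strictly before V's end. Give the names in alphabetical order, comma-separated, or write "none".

Conditions: its start is strictly after Q's end (X.start > June 13) AND its start is strictly after W's start (X.start > June 8) AND its end is strictly before V's end (X.end < June 18).
B: start June 9 > June 13? ✗; start June 9 > June 8? ✓; end June 15 < June 18? ✓ → no.
C: start June 2 > June 13? ✗; start June 2 > June 8? ✗; end June 8 < June 18? ✓ → no.
F: start June 7 > June 13? ✗; start June 7 > June 8? ✗; end June 12 < June 18? ✓ → no.
J: start June 10 > June 13? ✗; start June 10 > June 8? ✓; end June 19 < June 18? ✗ → no.
K: start June 8 > June 13? ✗; start June 8 > June 8? ✗; end June 18 < June 18? ✗ → no.
L: start June 1 > June 13? ✗; start June 1 > June 8? ✗; end June 4 < June 18? ✓ → no.
U: start June 17 > June 13? ✓; start June 17 > June 8? ✓; end June 24 < June 18? ✗ → no.
Result: none.

none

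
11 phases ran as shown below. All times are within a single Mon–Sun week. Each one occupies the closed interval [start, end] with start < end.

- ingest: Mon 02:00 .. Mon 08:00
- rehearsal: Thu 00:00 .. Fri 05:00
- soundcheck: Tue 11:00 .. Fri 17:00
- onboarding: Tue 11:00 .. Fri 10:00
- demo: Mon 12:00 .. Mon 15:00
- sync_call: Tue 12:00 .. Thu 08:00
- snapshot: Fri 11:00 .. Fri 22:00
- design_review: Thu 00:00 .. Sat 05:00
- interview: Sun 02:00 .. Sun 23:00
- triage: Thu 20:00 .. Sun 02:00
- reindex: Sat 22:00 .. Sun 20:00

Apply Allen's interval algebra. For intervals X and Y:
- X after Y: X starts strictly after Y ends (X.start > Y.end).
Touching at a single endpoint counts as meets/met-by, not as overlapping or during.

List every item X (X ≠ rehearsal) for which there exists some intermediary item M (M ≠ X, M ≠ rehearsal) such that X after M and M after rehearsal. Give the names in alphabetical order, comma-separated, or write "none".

Target rehearsal = [Thu 00:00, Fri 05:00].
Intermediaries M with M after rehearsal: interview, reindex, snapshot.
Via interview — items with X after interview: none.
Via reindex — items with X after reindex: none.
Via snapshot — items with X after snapshot: interview, reindex.
Union: interview, reindex.

interview, reindex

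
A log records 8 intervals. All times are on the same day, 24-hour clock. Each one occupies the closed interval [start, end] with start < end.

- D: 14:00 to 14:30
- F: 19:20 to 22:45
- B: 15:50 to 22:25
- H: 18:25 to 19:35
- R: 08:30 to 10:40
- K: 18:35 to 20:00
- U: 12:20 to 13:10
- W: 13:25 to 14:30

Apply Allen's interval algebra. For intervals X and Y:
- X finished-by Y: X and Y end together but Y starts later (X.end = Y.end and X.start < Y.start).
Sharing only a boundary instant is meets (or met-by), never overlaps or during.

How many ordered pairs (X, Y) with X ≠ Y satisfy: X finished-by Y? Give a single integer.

1

Checking all 56 ordered pairs for relation 'finished-by'; matching pairs in alphabetical order:
(W, D): W finished-by D ✓
Count: 1.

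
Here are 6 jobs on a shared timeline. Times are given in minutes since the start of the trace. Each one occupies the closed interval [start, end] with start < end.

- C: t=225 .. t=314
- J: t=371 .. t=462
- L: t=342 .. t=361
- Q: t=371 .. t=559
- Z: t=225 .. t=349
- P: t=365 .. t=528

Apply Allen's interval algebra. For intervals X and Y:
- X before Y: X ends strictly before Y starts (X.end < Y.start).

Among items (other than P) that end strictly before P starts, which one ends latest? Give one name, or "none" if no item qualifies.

Target P = [t=365, t=528].
C [t=225, t=314] → before → candidate.
J [t=371, t=462] → during → excluded.
L [t=342, t=361] → before → candidate.
Q [t=371, t=559] → overlapped-by → excluded.
Z [t=225, t=349] → before → candidate.
Among candidates, latest end is t=361 → L.

L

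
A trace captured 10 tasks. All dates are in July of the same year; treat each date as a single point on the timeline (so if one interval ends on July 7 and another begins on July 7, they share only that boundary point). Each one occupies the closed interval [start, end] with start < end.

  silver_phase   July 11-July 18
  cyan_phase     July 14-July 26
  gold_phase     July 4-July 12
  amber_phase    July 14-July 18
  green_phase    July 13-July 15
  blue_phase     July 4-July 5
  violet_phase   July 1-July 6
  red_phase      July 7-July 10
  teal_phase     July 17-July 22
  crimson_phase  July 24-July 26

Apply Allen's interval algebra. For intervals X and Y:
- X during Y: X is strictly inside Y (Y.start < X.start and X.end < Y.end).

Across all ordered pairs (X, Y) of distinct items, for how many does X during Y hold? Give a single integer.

4

Checking all 90 ordered pairs for relation 'during'; matching pairs in alphabetical order:
(blue_phase, violet_phase): blue_phase during violet_phase ✓
(green_phase, silver_phase): green_phase during silver_phase ✓
(red_phase, gold_phase): red_phase during gold_phase ✓
(teal_phase, cyan_phase): teal_phase during cyan_phase ✓
Count: 4.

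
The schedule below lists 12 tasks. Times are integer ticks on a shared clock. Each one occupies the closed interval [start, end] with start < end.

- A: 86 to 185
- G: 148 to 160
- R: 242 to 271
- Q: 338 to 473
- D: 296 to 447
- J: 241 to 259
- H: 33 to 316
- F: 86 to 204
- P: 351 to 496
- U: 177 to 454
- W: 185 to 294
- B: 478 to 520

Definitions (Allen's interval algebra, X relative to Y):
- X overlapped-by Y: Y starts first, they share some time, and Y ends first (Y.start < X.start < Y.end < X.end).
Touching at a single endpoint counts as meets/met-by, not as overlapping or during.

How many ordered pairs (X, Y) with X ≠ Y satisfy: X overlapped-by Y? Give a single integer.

12

Checking all 132 ordered pairs for relation 'overlapped-by'; matching pairs in alphabetical order:
(B, P): B overlapped-by P ✓
(D, H): D overlapped-by H ✓
(P, D): P overlapped-by D ✓
(P, Q): P overlapped-by Q ✓
(P, U): P overlapped-by U ✓
(Q, D): Q overlapped-by D ✓
(Q, U): Q overlapped-by U ✓
(R, J): R overlapped-by J ✓
(U, A): U overlapped-by A ✓
(U, F): U overlapped-by F ✓
(U, H): U overlapped-by H ✓
(W, F): W overlapped-by F ✓
Count: 12.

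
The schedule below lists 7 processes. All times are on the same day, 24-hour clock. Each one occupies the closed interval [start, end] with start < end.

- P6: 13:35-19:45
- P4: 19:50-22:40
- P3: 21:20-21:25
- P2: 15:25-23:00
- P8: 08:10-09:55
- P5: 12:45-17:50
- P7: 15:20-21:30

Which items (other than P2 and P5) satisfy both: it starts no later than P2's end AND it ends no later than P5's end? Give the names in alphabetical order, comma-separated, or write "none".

Conditions: its start is no later than P2's end (X.start <= 23:00) AND its end is no later than P5's end (X.end <= 17:50).
P3: start 21:20 <= 23:00? ✓; end 21:25 <= 17:50? ✗ → no.
P4: start 19:50 <= 23:00? ✓; end 22:40 <= 17:50? ✗ → no.
P6: start 13:35 <= 23:00? ✓; end 19:45 <= 17:50? ✗ → no.
P7: start 15:20 <= 23:00? ✓; end 21:30 <= 17:50? ✗ → no.
P8: start 08:10 <= 23:00? ✓; end 09:55 <= 17:50? ✓ → yes.
Result: P8.

P8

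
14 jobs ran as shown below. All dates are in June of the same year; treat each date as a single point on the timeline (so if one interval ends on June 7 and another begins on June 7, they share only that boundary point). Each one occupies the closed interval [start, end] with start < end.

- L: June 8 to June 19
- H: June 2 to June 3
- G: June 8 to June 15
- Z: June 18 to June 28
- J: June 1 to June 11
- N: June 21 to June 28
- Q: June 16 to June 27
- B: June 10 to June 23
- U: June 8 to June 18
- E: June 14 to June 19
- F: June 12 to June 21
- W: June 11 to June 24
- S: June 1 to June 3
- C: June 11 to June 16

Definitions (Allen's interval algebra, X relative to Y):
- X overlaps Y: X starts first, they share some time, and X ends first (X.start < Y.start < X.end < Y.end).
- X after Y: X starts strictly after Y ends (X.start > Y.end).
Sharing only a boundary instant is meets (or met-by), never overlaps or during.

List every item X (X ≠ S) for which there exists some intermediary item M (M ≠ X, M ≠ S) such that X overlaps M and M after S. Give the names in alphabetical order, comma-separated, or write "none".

B, C, E, F, G, J, L, Q, U, W

Target S = [June 1, June 3].
Intermediaries M with M after S: B, C, E, F, G, L, N, Q, U, W, Z.
Via B — items with X overlaps B: G, J, L, U.
Via C — items with X overlaps C: G.
Via E — items with X overlaps E: C, G, U.
Via F — items with X overlaps F: C, G, L, U.
Via G — items with X overlaps G: J.
Via L — items with X overlaps L: J.
Via N — items with X overlaps N: B, Q, W.
Via Q — items with X overlaps Q: B, E, F, L, U, W.
Via U — items with X overlaps U: J.
Via W — items with X overlaps W: B, G, L, U.
Via Z — items with X overlaps Z: B, E, F, L, Q, W.
Union: B, C, E, F, G, J, L, Q, U, W.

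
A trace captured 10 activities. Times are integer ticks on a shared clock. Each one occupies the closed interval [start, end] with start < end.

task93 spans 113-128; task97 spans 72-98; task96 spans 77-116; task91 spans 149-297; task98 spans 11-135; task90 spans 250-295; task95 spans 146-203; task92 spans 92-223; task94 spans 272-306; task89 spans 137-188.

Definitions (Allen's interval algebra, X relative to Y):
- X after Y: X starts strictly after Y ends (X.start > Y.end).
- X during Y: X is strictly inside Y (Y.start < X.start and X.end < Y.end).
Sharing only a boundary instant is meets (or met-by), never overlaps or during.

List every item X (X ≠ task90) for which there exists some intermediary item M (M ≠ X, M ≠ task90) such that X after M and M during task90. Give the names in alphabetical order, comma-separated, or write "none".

Target task90 = [250, 295].
Intermediaries M with M during task90: none.
Union: none.

none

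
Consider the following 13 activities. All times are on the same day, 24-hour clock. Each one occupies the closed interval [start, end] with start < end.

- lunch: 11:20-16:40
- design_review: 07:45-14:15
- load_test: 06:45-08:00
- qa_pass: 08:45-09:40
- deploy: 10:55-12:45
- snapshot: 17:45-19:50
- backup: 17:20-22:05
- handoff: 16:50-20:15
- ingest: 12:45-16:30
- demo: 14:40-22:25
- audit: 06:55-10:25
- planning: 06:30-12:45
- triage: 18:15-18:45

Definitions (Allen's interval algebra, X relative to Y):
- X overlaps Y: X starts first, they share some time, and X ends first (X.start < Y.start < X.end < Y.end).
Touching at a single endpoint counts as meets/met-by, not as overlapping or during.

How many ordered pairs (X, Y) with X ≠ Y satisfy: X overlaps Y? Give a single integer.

Checking all 156 ordered pairs for relation 'overlaps'; matching pairs in alphabetical order:
(audit, design_review): audit overlaps design_review ✓
(deploy, lunch): deploy overlaps lunch ✓
(design_review, ingest): design_review overlaps ingest ✓
(design_review, lunch): design_review overlaps lunch ✓
(handoff, backup): handoff overlaps backup ✓
(ingest, demo): ingest overlaps demo ✓
(load_test, audit): load_test overlaps audit ✓
(load_test, design_review): load_test overlaps design_review ✓
(lunch, demo): lunch overlaps demo ✓
(planning, design_review): planning overlaps design_review ✓
(planning, lunch): planning overlaps lunch ✓
Count: 11.

11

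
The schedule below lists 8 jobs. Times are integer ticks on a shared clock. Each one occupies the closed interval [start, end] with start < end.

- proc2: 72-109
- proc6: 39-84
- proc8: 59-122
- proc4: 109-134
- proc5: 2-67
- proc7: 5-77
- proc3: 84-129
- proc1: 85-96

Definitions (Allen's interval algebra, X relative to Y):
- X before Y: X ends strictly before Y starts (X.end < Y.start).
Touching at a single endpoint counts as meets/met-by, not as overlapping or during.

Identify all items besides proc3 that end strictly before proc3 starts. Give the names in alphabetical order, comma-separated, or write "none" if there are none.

Target proc3 = [84, 129].
proc1 [85, 96] → during → no.
proc2 [72, 109] → overlaps → no.
proc4 [109, 134] → overlapped-by → no.
proc5 [2, 67] → before → yes.
proc6 [39, 84] → meets → no.
proc7 [5, 77] → before → yes.
proc8 [59, 122] → overlaps → no.
Result: proc5, proc7.

proc5, proc7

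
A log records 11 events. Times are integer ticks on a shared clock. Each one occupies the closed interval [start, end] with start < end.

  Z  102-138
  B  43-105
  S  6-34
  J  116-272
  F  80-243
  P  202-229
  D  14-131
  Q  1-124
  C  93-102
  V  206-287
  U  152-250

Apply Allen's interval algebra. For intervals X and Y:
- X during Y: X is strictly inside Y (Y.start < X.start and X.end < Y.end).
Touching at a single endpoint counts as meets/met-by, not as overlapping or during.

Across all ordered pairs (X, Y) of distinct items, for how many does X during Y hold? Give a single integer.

Checking all 110 ordered pairs for relation 'during'; matching pairs in alphabetical order:
(B, D): B during D ✓
(B, Q): B during Q ✓
(C, B): C during B ✓
(C, D): C during D ✓
(C, F): C during F ✓
(C, Q): C during Q ✓
(P, F): P during F ✓
(P, J): P during J ✓
(P, U): P during U ✓
(S, Q): S during Q ✓
(U, J): U during J ✓
(Z, F): Z during F ✓
Count: 12.

12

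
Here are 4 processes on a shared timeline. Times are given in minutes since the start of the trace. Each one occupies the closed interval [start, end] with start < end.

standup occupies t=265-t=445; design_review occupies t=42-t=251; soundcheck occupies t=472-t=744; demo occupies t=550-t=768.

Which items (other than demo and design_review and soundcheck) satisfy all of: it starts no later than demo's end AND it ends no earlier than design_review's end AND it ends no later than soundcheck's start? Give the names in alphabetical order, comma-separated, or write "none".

standup

Conditions: its start is no later than demo's end (X.start <= t=768) AND its end is no earlier than design_review's end (X.end >= t=251) AND its end is no later than soundcheck's start (X.end <= t=472).
standup: start t=265 <= t=768? ✓; end t=445 >= t=251? ✓; end t=445 <= t=472? ✓ → yes.
Result: standup.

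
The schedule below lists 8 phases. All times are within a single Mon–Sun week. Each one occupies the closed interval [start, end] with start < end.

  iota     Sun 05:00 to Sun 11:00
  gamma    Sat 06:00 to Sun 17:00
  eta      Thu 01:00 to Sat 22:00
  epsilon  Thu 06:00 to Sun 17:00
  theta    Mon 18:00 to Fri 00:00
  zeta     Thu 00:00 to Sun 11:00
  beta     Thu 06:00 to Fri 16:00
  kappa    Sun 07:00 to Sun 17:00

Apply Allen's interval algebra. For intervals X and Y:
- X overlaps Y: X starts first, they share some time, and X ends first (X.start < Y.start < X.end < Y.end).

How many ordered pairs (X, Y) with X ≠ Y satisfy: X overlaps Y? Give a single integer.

Checking all 56 ordered pairs for relation 'overlaps'; matching pairs in alphabetical order:
(eta, epsilon): eta overlaps epsilon ✓
(eta, gamma): eta overlaps gamma ✓
(iota, kappa): iota overlaps kappa ✓
(theta, beta): theta overlaps beta ✓
(theta, epsilon): theta overlaps epsilon ✓
(theta, eta): theta overlaps eta ✓
(theta, zeta): theta overlaps zeta ✓
(zeta, epsilon): zeta overlaps epsilon ✓
(zeta, gamma): zeta overlaps gamma ✓
(zeta, kappa): zeta overlaps kappa ✓
Count: 10.

10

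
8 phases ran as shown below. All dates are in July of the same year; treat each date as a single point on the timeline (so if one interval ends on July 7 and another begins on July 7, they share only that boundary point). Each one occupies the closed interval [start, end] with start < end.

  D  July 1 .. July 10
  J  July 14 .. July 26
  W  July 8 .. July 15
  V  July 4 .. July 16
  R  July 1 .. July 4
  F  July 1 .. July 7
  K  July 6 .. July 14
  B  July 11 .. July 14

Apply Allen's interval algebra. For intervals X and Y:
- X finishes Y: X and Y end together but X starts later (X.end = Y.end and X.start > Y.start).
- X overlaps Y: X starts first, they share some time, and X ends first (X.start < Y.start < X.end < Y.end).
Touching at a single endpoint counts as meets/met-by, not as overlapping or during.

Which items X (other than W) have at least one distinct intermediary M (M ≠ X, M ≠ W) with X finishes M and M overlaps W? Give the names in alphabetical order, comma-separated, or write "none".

Target W = [July 8, July 15].
Intermediaries M with M overlaps W: D, K.
Via D — items with X finishes D: none.
Via K — items with X finishes K: B.
Union: B.

B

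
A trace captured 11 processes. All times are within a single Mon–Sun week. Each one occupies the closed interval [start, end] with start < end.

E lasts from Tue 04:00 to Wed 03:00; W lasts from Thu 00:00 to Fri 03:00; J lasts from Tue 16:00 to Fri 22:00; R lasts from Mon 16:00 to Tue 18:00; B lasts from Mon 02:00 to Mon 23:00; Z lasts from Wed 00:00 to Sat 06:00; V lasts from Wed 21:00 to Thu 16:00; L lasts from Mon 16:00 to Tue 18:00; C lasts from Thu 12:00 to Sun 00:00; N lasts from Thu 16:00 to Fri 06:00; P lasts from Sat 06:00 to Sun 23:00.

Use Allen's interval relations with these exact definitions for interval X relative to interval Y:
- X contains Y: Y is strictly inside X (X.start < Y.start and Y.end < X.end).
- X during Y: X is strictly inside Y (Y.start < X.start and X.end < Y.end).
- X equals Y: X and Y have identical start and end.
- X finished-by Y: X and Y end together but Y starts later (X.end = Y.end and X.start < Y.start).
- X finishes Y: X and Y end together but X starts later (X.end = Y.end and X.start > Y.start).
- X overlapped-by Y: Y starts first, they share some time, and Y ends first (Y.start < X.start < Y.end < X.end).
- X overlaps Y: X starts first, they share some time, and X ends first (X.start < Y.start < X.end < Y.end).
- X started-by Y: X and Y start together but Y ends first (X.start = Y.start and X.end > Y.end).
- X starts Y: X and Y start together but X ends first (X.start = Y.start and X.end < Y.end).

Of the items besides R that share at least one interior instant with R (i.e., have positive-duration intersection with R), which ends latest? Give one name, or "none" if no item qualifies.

J

Target R = [Mon 16:00, Tue 18:00].
B [Mon 02:00, Mon 23:00] → overlaps → candidate.
C [Thu 12:00, Sun 00:00] → after → excluded.
E [Tue 04:00, Wed 03:00] → overlapped-by → candidate.
J [Tue 16:00, Fri 22:00] → overlapped-by → candidate.
L [Mon 16:00, Tue 18:00] → equals → candidate.
N [Thu 16:00, Fri 06:00] → after → excluded.
P [Sat 06:00, Sun 23:00] → after → excluded.
V [Wed 21:00, Thu 16:00] → after → excluded.
W [Thu 00:00, Fri 03:00] → after → excluded.
Z [Wed 00:00, Sat 06:00] → after → excluded.
Among candidates, latest end is Fri 22:00 → J.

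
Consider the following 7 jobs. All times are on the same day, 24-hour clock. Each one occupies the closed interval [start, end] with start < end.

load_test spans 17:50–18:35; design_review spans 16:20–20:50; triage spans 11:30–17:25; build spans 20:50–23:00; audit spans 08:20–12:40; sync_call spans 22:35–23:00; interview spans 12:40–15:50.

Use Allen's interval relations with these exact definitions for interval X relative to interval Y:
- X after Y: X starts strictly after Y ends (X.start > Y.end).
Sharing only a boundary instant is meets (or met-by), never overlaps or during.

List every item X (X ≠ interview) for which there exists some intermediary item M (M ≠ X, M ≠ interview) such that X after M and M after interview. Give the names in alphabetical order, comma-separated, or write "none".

Target interview = [12:40, 15:50].
Intermediaries M with M after interview: build, design_review, load_test, sync_call.
Via build — items with X after build: none.
Via design_review — items with X after design_review: sync_call.
Via load_test — items with X after load_test: build, sync_call.
Via sync_call — items with X after sync_call: none.
Union: build, sync_call.

build, sync_call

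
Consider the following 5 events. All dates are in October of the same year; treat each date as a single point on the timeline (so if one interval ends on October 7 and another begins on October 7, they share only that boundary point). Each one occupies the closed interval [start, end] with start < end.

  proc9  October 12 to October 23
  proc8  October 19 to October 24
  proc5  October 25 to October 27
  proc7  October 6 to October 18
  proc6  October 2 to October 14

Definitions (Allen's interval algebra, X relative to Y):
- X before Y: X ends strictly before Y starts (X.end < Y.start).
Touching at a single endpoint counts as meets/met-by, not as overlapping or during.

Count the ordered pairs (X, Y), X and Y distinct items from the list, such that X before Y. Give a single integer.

6

Checking all 20 ordered pairs for relation 'before'; matching pairs in alphabetical order:
(proc6, proc5): proc6 before proc5 ✓
(proc6, proc8): proc6 before proc8 ✓
(proc7, proc5): proc7 before proc5 ✓
(proc7, proc8): proc7 before proc8 ✓
(proc8, proc5): proc8 before proc5 ✓
(proc9, proc5): proc9 before proc5 ✓
Count: 6.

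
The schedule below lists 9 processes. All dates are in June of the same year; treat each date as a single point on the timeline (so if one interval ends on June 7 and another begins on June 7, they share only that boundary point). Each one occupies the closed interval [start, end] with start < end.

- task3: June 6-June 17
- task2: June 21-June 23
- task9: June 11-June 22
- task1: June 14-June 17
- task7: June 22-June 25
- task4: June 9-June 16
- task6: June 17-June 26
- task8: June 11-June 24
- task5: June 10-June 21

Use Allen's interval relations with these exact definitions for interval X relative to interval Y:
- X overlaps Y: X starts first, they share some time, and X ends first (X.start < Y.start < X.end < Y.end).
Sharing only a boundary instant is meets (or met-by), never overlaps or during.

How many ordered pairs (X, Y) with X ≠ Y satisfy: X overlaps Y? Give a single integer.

15

Checking all 72 ordered pairs for relation 'overlaps'; matching pairs in alphabetical order:
(task2, task7): task2 overlaps task7 ✓
(task3, task5): task3 overlaps task5 ✓
(task3, task8): task3 overlaps task8 ✓
(task3, task9): task3 overlaps task9 ✓
(task4, task1): task4 overlaps task1 ✓
(task4, task5): task4 overlaps task5 ✓
(task4, task8): task4 overlaps task8 ✓
(task4, task9): task4 overlaps task9 ✓
(task5, task6): task5 overlaps task6 ✓
(task5, task8): task5 overlaps task8 ✓
(task5, task9): task5 overlaps task9 ✓
(task8, task6): task8 overlaps task6 ✓
(task8, task7): task8 overlaps task7 ✓
(task9, task2): task9 overlaps task2 ✓
(task9, task6): task9 overlaps task6 ✓
Count: 15.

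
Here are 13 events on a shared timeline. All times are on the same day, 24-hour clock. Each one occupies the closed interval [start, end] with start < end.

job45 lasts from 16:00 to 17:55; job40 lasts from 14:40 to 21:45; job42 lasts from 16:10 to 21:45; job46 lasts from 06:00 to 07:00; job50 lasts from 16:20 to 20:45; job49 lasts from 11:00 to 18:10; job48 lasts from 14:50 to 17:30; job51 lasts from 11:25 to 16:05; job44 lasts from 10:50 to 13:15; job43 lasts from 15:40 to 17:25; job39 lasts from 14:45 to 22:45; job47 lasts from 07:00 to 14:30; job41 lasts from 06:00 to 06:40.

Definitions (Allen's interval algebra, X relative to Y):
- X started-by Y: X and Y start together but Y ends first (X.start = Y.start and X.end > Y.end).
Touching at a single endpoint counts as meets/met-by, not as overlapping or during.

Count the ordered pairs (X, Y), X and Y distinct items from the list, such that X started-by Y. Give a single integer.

Checking all 156 ordered pairs for relation 'started-by'; matching pairs in alphabetical order:
(job46, job41): job46 started-by job41 ✓
Count: 1.

1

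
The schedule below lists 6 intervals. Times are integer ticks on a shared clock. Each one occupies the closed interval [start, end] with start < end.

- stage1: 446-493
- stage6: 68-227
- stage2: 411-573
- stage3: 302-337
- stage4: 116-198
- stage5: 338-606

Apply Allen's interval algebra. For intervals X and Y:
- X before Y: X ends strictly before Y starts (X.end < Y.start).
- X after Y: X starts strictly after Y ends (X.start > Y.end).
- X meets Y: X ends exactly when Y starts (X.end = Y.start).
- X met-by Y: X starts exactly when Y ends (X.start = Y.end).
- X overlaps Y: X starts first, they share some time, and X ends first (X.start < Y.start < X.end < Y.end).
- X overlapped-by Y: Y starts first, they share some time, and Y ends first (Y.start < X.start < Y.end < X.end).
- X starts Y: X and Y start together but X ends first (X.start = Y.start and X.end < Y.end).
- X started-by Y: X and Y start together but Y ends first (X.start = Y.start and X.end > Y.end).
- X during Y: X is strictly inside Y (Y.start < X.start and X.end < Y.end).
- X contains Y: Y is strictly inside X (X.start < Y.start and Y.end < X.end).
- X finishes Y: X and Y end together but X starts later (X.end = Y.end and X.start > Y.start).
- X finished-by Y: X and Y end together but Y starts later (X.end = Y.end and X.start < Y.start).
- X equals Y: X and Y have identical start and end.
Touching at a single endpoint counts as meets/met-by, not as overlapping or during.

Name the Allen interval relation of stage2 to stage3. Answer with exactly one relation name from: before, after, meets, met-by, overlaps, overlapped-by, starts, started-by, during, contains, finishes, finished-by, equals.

stage2 = [411, 573]; stage3 = [302, 337].
Compare endpoints: stage2.start > stage3.start, stage2.start > stage3.end, stage2.end > stage3.start, stage2.end > stage3.end.
That pattern is 'after'.

after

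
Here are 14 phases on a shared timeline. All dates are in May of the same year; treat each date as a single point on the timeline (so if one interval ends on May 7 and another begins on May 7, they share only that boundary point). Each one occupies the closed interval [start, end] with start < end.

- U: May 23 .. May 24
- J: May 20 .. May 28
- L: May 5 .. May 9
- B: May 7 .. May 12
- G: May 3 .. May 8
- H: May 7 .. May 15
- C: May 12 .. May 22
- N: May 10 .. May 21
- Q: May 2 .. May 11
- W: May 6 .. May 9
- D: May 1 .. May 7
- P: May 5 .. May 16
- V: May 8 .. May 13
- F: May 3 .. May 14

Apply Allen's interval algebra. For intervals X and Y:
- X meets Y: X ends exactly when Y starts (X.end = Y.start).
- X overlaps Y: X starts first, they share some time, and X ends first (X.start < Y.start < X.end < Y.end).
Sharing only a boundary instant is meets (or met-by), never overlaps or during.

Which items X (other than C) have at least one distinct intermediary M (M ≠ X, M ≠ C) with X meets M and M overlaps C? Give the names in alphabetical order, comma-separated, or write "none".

D, G

Target C = [May 12, May 22].
Intermediaries M with M overlaps C: F, H, N, P, V.
Via F — items with X meets F: none.
Via H — items with X meets H: D.
Via N — items with X meets N: none.
Via P — items with X meets P: none.
Via V — items with X meets V: G.
Union: D, G.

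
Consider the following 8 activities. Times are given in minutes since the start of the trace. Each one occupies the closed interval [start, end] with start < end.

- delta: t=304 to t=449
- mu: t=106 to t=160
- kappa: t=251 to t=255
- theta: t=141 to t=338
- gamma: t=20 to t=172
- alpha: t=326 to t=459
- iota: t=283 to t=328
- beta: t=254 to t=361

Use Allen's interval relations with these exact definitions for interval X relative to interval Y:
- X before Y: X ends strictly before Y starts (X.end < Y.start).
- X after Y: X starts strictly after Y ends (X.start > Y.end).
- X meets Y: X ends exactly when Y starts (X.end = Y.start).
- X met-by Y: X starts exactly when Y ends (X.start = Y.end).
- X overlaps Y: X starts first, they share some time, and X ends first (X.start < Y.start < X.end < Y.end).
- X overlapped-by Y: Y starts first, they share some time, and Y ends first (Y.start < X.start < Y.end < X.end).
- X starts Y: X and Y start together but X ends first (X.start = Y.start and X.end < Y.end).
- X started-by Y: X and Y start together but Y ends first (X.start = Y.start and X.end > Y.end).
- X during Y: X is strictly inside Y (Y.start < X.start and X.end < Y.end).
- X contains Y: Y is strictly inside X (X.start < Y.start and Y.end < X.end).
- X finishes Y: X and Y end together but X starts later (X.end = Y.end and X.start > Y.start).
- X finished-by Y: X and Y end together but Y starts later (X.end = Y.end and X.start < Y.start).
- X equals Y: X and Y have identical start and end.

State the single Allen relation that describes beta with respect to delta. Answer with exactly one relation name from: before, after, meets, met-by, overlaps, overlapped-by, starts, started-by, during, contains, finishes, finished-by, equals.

beta = [t=254, t=361]; delta = [t=304, t=449].
Compare endpoints: beta.start < delta.start, beta.start < delta.end, beta.end > delta.start, beta.end < delta.end.
That pattern is 'overlaps'.

overlaps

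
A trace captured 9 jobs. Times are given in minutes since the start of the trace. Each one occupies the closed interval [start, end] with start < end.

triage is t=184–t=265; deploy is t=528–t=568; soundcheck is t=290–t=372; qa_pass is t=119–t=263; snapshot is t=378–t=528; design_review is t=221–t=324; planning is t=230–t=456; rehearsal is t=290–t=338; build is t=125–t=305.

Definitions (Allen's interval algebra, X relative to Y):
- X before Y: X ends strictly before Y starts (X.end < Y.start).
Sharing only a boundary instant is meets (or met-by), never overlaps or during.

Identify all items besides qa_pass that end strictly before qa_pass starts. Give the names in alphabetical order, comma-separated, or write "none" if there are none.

Target qa_pass = [t=119, t=263].
build [t=125, t=305] → overlapped-by → no.
deploy [t=528, t=568] → after → no.
design_review [t=221, t=324] → overlapped-by → no.
planning [t=230, t=456] → overlapped-by → no.
rehearsal [t=290, t=338] → after → no.
snapshot [t=378, t=528] → after → no.
soundcheck [t=290, t=372] → after → no.
triage [t=184, t=265] → overlapped-by → no.
Result: none.

none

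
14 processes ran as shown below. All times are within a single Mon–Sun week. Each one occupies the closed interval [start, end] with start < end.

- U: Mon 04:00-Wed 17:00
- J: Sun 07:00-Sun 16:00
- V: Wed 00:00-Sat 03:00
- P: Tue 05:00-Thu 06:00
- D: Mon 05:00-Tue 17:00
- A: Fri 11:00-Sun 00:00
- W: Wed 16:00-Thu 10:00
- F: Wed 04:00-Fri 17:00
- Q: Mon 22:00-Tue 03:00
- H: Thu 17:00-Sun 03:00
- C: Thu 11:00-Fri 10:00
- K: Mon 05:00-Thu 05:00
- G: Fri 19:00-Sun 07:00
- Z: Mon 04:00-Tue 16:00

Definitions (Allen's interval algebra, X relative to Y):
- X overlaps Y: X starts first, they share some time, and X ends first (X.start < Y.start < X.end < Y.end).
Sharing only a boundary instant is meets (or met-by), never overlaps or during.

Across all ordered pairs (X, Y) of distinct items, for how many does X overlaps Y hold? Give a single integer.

Checking all 182 ordered pairs for relation 'overlaps'; matching pairs in alphabetical order:
(A, G): A overlaps G ✓
(C, H): C overlaps H ✓
(D, P): D overlaps P ✓
(F, A): F overlaps A ✓
(F, H): F overlaps H ✓
(H, G): H overlaps G ✓
(K, F): K overlaps F ✓
(K, P): K overlaps P ✓
(K, V): K overlaps V ✓
(K, W): K overlaps W ✓
(P, F): P overlaps F ✓
(P, V): P overlaps V ✓
(P, W): P overlaps W ✓
(U, F): U overlaps F ✓
(U, K): U overlaps K ✓
(U, P): U overlaps P ✓
(U, V): U overlaps V ✓
(U, W): U overlaps W ✓
(V, A): V overlaps A ✓
(V, G): V overlaps G ✓
(V, H): V overlaps H ✓
(Z, D): Z overlaps D ✓
(Z, K): Z overlaps K ✓
(Z, P): Z overlaps P ✓
Count: 24.

24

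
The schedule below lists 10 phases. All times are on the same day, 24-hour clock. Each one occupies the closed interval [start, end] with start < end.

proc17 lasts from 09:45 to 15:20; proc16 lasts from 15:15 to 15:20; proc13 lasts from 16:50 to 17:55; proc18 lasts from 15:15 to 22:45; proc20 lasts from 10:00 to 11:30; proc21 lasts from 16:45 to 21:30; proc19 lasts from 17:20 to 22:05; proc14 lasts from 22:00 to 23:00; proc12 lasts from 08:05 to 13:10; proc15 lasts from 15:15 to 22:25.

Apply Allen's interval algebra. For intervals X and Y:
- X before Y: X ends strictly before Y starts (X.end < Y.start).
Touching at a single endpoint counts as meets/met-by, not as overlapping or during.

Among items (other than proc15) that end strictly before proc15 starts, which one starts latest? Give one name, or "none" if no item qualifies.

Target proc15 = [15:15, 22:25].
proc12 [08:05, 13:10] → before → candidate.
proc13 [16:50, 17:55] → during → excluded.
proc14 [22:00, 23:00] → overlapped-by → excluded.
proc16 [15:15, 15:20] → starts → excluded.
proc17 [09:45, 15:20] → overlaps → excluded.
proc18 [15:15, 22:45] → started-by → excluded.
proc19 [17:20, 22:05] → during → excluded.
proc20 [10:00, 11:30] → before → candidate.
proc21 [16:45, 21:30] → during → excluded.
Among candidates, latest start is 10:00 → proc20.

proc20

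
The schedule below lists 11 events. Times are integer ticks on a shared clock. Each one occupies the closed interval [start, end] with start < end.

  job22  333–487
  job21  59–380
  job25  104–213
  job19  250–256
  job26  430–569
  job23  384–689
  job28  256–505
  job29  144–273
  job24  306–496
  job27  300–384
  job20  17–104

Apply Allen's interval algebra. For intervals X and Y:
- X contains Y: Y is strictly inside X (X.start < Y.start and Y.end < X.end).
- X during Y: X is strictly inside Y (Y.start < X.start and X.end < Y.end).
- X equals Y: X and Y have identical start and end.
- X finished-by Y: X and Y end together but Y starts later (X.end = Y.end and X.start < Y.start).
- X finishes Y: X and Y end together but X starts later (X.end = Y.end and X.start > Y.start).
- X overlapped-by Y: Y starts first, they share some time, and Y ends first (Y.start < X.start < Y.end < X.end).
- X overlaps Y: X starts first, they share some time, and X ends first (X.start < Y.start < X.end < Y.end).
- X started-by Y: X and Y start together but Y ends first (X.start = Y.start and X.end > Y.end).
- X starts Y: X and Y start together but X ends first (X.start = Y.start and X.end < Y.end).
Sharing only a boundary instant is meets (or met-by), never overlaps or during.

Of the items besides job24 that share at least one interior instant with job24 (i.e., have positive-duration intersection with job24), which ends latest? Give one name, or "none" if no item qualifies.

job23

Target job24 = [306, 496].
job19 [250, 256] → before → excluded.
job20 [17, 104] → before → excluded.
job21 [59, 380] → overlaps → candidate.
job22 [333, 487] → during → candidate.
job23 [384, 689] → overlapped-by → candidate.
job25 [104, 213] → before → excluded.
job26 [430, 569] → overlapped-by → candidate.
job27 [300, 384] → overlaps → candidate.
job28 [256, 505] → contains → candidate.
job29 [144, 273] → before → excluded.
Among candidates, latest end is 689 → job23.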